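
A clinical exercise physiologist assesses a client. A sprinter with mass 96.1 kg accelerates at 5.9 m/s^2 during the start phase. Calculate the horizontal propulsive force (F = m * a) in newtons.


F = m * a
= 96.1 * 5.9
= 566.99 N

566.99 N


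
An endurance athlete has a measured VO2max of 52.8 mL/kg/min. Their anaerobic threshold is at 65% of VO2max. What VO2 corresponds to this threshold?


Anaerobic threshold VO2 = VO2max * 65%
= 52.8 * 0.65
= 34.32 mL/kg/min

34.32 mL/kg/min


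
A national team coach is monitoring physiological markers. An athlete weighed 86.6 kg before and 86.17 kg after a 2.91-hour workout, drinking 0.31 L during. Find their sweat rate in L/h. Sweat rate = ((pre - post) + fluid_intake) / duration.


Body mass change = 0.43 kg
Total sweat loss = 0.43 + 0.31 = 0.74 L
Rate = 0.74 / 2.91 = 0.254 L/h

0.254 L/h


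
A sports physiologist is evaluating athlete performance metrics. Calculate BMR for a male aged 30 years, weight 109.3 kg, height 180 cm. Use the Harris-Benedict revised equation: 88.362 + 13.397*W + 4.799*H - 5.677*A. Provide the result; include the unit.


Substituting values:
W term = 13.397 * 109.3 = 1464.2921
H term = 4.799 * 180 = 863.82
A term = 5.677 * 30 = 170.31
BMR = 2246.16 kcal/day

2246.16 kcal/day


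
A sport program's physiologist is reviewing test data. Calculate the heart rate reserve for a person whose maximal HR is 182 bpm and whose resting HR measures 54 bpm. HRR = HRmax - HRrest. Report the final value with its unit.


HRmax = 182 bpm
HRrest = 54 bpm
HRR = 182 - 54 = 128 bpm

128 bpm


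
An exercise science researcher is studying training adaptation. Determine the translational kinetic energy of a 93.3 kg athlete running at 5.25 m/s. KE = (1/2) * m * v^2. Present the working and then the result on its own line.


KE = 0.5 * m * v^2
= 0.5 * 93.3 * 5.25^2
= 0.5 * 93.3 * 27.5625
= 1285.79 J

1285.79 J


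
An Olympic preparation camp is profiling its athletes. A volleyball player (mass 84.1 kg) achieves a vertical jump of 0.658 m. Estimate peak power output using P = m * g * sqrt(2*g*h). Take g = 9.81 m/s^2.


2 * g * h = 2 * 9.81 * 0.658 = 12.90996
sqrt(12.90996) = 3.593043 m/s
P = 84.1 * 9.81 * 3.593043 = 2964.34 W

2964.34 W


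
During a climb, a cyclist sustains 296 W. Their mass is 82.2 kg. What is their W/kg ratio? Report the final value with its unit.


Power-to-weight = 296 W / 82.2 kg
= 3.601 W/kg

3.601 W/kg


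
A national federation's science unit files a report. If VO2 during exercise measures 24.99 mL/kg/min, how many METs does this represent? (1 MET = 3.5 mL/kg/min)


METs = VO2 / 3.5 = 24.99 / 3.5 = 7.14

7.14 METs


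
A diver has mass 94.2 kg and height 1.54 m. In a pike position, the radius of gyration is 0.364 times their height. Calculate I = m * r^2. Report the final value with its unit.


r = 0.364 * 1.54 = 0.56056 m
I = m * r^2 = 94.2 * 0.314228 = 29.6 kg*m^2

29.6 kg*m^2


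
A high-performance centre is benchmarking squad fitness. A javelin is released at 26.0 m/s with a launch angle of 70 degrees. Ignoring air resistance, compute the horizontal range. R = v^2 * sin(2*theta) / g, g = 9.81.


Launch speed squared = 676.0
sin(2 * 70 deg) = 0.642788
Range = 676.0 * 0.642788 / 9.81
= 44.294 m

44.294 m


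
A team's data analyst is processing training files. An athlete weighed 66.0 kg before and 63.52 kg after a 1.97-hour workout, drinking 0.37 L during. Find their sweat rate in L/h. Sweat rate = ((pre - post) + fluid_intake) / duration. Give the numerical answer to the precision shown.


Body mass change = 2.48 kg
Total sweat loss = 2.48 + 0.37 = 2.85 L
Rate = 2.85 / 1.97 = 1.447 L/h

1.447 L/h


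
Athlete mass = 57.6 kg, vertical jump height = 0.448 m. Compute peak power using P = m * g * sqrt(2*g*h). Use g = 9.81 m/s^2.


sqrt(2 * 9.81 * 0.448) = sqrt(8.78976) = 2.964753 m/s
P = 57.6 * 9.81 * 2.964753
= 1675.25 W

1675.25 W


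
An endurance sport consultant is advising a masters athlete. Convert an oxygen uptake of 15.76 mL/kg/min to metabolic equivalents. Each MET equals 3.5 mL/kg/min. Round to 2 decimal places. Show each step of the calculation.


One MET = 3.5 mL/kg/min
Number of METs = 15.76 / 3.5
= 4.5 METs

4.5 METs


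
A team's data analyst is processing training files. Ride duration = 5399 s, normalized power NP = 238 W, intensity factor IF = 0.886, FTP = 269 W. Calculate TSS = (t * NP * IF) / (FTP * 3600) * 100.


Numerator = 5399 * 238 * 0.886 = 1138476.332
Denominator = 269 * 3600 = 968400
TSS = 1138476.332 / 968400 * 100
= 117.56

117.56 TSS


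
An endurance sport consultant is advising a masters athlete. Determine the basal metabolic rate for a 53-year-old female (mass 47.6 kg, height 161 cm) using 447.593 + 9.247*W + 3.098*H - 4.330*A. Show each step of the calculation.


BMR = 447.593 + 9.247*47.6 + 3.098*161 - 4.330*53
= 1157.04 kcal/day

1157.04 kcal/day


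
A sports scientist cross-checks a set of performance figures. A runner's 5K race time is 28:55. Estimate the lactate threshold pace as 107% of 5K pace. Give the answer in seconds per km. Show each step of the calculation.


Total race time = 28*60 + 55 = 1735 seconds
5K pace = 1735 / 5 = 347.0 sec/km
LT pace = 347.0 * 1.07 = 371.29 sec/km

371.29 s/km


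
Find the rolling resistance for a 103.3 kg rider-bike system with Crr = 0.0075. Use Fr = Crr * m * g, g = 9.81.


m * g = 103.3 * 9.81 = 1013.373 N
Fr = 0.0075 * 1013.373 = 7.6 N

7.6 N


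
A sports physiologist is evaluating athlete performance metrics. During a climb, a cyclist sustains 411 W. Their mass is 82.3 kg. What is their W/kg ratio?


Power-to-weight = 411 W / 82.3 kg
= 4.994 W/kg

4.994 W/kg


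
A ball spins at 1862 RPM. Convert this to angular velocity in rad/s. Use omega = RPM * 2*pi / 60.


omega = 1862 * 2 * pi / 60
= 1862 * 6.28318531 / 60
= 11699.291 / 60
= 194.988 rad/s

194.988 rad/s


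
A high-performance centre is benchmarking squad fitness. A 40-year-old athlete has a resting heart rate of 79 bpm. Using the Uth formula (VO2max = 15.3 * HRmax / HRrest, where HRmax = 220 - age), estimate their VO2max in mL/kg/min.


HRmax = 220 - 40 = 180 bpm
Ratio = HRmax / HRrest = 180 / 79 = 2.2785
VO2max = 15.3 * 2.2785 = 34.86 mL/kg/min

34.86 mL/kg/min


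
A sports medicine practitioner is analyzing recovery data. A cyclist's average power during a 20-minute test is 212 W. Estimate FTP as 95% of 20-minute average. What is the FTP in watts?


FTP = 20-min power * 0.95
= 212 * 0.95
= 201.4 W

201.4 W


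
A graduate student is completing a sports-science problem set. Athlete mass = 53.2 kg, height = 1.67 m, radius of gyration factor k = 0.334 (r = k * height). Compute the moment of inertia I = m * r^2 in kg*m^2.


r = k * height = 0.334 * 1.67 = 0.55778 m
r^2 = 0.55778^2 = 0.311119
I = 53.2 * 0.311119 = 16.552 kg*m^2

16.552 kg*m^2


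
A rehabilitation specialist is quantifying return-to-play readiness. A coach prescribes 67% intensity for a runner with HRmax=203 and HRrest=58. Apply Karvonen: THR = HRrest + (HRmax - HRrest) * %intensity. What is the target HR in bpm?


Heart rate reserve = 203 - 58 = 145
Intensity fraction = 67 / 100 = 0.67
THR = 58 + 145 * 0.67 = 155.15 bpm

155.15 bpm


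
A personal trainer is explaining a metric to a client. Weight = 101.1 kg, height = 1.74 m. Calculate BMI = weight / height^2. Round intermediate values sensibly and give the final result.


height^2 = 1.74^2 = 3.0276
BMI = 101.1 / 3.0276 = 33.39 kg/m^2

33.39 kg/m^2


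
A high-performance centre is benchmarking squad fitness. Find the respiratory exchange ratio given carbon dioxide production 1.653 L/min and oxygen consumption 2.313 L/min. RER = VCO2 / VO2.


VCO2 = 1.653 L/min
VO2 = 2.313 L/min
RER = 1.653 / 2.313 = 0.7147

0.7147


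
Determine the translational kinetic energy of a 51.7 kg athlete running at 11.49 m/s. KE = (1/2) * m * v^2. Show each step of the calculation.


KE = 0.5 * m * v^2
= 0.5 * 51.7 * 11.49^2
= 0.5 * 51.7 * 132.0201
= 3412.72 J

3412.72 J


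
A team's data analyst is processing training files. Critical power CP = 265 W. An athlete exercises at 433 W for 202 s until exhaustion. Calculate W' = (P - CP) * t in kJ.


P - CP = 433 - 265 = 168 W
W' = 168 * 202 = 33936 J
= 33936 / 1000 = 33.936 kJ

33.936 kJ


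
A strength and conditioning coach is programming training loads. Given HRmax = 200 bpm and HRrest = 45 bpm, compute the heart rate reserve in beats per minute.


Heart rate reserve = maximum HR minus resting HR
HRR = 200 - 45 = 155 bpm

155 bpm


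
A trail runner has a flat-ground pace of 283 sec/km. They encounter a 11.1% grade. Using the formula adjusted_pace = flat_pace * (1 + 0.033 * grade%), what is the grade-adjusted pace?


Grade factor = 1 + 0.033 * 11.1 = 1.3663
Adjusted = 283 * 1.3663 = 386.66 sec/km

386.66 s/km


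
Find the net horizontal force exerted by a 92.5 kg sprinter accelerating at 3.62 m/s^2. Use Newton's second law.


Newton's second law: F = m * a
F = 92.5 * 3.62 = 334.85 N

334.85 N


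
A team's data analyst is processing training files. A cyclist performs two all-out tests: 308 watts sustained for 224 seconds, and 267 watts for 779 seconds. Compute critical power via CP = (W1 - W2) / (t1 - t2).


W1 = P1 * t1 = 308 * 224 = 68992 J
W2 = P2 * t2 = 267 * 779 = 207993 J
CP = (68992 - 207993) / (224 - 779)
= 250.45 W

250.45 W


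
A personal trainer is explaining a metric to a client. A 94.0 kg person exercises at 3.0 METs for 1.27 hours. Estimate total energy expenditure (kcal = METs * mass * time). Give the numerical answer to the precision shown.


Energy = METs * mass(kg) * time(h)
= 3.0 * 94.0 * 1.27
= 358.14 kcal

358.14 kcal


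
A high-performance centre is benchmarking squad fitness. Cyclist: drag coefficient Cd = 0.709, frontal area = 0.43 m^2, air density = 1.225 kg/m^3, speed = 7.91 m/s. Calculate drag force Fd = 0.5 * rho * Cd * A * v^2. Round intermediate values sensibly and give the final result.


v^2 = 7.91^2 = 62.5681
Fd = 0.5 * 1.225 * 0.709 * 0.43 * 62.5681
= 11.684 N

11.684 N


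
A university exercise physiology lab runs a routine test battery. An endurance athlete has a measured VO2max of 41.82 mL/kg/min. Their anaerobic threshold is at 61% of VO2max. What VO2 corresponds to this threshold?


Anaerobic threshold VO2 = VO2max * 61%
= 41.82 * 0.61
= 25.51 mL/kg/min

25.51 mL/kg/min


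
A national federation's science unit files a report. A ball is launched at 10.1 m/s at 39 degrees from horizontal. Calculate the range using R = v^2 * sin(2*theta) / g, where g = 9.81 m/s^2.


sin(2 * 39) = sin(78) = 0.978148
v^2 = 10.1^2 = 102.01
R = 102.01 * 0.978148 / 9.81
= 10.171 m

10.171 m


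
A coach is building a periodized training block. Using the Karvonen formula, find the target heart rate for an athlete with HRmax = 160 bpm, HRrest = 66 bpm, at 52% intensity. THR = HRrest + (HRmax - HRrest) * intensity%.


HRR = 160 - 66 = 94
THR = 66 + 94 * 0.52
= 66 + 48.88
= 114.88 bpm

114.88 bpm


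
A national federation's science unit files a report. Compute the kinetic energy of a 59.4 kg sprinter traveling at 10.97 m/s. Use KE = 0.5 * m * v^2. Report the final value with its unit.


Velocity squared = 120.3409
KE = 0.5 * 59.4 * 120.3409 = 3574.12 J

3574.12 J


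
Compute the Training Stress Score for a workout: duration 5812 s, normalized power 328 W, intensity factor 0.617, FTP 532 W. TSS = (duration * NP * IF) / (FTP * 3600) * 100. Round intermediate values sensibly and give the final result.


Product = 5812 * 328 * 0.617 = 1176209.312
Base = 532 * 3600 = 1915200
TSS = 1176209.312 / 1915200 * 100 = 61.41

61.41 TSS


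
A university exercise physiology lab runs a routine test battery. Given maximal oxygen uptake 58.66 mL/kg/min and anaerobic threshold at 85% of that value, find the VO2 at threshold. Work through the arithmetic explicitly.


Percentage as decimal = 0.85
VO2 at AT = 58.66 * 0.85 = 49.86 mL/kg/min

49.86 mL/kg/min


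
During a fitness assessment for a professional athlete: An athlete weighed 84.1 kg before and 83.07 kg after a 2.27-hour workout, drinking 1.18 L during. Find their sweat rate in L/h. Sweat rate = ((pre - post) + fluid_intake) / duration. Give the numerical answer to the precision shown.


Body mass change = 1.03 kg
Total sweat loss = 1.03 + 1.18 = 2.21 L
Rate = 2.21 / 2.27 = 0.974 L/h

0.974 L/h


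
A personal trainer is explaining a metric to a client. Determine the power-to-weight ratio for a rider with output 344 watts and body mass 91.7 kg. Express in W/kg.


P/W = 344 / 91.7 = 3.751 W/kg

3.751 W/kg


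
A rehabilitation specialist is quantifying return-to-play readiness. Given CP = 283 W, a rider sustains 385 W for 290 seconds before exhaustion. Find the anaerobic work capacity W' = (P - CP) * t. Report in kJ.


Excess power = 385 - 283 = 102 W
Work above CP = 102 * 290 = 29580 J
W' = 29.58 kJ

29.58 kJ


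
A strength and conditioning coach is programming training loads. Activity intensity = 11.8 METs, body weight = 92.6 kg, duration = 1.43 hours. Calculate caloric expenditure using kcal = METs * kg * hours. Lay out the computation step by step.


kcal = 11.8 * 92.6 * 1.43
= 1092.68 * 1.43
= 1562.53 kcal

1562.53 kcal


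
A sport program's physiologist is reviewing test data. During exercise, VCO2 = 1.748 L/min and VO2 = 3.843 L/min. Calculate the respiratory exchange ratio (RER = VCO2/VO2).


RER = VCO2 / VO2
= 1.748 / 3.843
= 0.4549

0.4549


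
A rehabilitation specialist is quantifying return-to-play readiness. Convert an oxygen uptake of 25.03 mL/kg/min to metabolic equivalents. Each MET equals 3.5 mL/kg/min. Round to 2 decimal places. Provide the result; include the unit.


One MET = 3.5 mL/kg/min
Number of METs = 25.03 / 3.5
= 7.15 METs

7.15 METs


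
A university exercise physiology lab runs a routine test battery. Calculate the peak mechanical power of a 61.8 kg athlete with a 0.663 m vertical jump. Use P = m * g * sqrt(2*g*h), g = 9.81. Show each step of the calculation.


First, sqrt(2gh) = sqrt(2 * 9.81 * 0.663)
= sqrt(13.00806) = 3.606669 m/s
Power = 61.8 * 9.81 * 3.606669 = 2186.57 W

2186.57 W


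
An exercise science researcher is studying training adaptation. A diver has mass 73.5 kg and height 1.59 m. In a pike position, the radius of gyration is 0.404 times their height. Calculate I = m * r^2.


r = 0.404 * 1.59 = 0.64236 m
I = m * r^2 = 73.5 * 0.412626 = 30.328 kg*m^2

30.328 kg*m^2


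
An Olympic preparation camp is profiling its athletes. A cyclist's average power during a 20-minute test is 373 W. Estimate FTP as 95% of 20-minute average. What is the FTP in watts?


FTP = 20-min power * 0.95
= 373 * 0.95
= 354.35 W

354.35 W


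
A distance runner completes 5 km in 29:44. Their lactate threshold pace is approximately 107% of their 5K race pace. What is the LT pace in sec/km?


Convert to seconds: 29 min 44 s = 1784 s
Pace per km = 1784 / 5 = 356.8 s/km
LT pace = 356.8 * 1.07 = 381.78 s/km

381.78 s/km


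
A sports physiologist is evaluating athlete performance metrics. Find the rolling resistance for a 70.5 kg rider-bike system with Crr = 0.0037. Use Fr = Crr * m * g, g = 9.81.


m * g = 70.5 * 9.81 = 691.605 N
Fr = 0.0037 * 691.605 = 2.559 N

2.559 N


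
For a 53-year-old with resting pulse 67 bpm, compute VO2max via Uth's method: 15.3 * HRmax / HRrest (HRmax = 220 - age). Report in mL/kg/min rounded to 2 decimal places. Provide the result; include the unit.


Step 1: HRmax = 220 - 53 = 167 bpm
Step 2: Ratio = 167 / 67 = 2.4925
Step 3: VO2max = 15.3 * 2.4925 = 38.14 mL/kg/min

38.14 mL/kg/min


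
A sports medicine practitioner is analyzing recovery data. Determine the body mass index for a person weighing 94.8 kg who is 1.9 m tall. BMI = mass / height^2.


BMI = mass / height^2
= 94.8 / 1.9^2
= 94.8 / 3.61
= 26.26 kg/m^2

26.26 kg/m^2


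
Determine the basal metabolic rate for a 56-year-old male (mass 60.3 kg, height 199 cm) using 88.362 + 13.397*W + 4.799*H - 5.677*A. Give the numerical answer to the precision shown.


BMR = 88.362 + 13.397*60.3 + 4.799*199 - 5.677*56
= 1533.29 kcal/day

1533.29 kcal/day


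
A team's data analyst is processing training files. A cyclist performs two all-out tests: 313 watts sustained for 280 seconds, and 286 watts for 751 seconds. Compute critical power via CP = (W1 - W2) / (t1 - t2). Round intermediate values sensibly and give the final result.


W1 = P1 * t1 = 313 * 280 = 87640 J
W2 = P2 * t2 = 286 * 751 = 214786 J
CP = (87640 - 214786) / (280 - 751)
= 269.95 W

269.95 W


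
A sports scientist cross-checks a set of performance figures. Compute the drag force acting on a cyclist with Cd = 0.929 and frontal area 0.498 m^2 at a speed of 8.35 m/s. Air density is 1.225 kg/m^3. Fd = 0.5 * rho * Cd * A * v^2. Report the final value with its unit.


Step 1: v^2 = 69.7225
Step 2: Fd = 0.5 * 1.225 * 0.929 * 0.498 * 69.7225
= 19.757 N

19.757 N


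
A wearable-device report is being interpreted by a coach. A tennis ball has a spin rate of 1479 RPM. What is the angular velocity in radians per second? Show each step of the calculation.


Convert RPM to rad/s: multiply by 2*pi and divide by 60
omega = 1479 * 2 * pi / 60
= 154.881 rad/s

154.881 rad/s


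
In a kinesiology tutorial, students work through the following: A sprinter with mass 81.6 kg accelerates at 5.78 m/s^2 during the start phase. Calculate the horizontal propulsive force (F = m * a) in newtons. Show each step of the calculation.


F = m * a
= 81.6 * 5.78
= 471.65 N

471.65 N


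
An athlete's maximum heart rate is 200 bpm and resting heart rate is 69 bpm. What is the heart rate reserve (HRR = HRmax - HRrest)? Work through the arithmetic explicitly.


HRR = HRmax - HRrest
= 200 - 69
= 131 bpm

131 bpm


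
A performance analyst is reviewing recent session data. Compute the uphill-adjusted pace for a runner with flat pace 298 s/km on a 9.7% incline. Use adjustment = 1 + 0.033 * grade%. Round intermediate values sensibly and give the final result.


Adjustment factor = 1 + 0.033 * 9.7 = 1.3201
Grade-adjusted pace = 298 * 1.3201 = 393.39 s/km

393.39 s/km


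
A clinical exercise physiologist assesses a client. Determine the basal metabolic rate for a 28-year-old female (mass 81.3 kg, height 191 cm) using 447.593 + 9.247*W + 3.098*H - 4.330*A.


BMR = 447.593 + 9.247*81.3 + 3.098*191 - 4.330*28
= 1669.85 kcal/day

1669.85 kcal/day


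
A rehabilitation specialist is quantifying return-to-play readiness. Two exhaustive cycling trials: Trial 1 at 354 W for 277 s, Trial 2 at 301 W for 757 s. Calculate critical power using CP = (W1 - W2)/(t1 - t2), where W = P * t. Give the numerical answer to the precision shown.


W1 = 354 * 277 = 98058 J
W2 = 301 * 757 = 227857 J
CP = (98058 - 227857) / (277 - 757)
= -129799 / -480
= 270.41 W

270.41 W


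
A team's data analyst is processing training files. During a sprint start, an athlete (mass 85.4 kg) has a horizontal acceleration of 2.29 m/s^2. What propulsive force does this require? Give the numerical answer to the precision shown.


Propulsive force = mass * acceleration
= 85.4 kg * 2.29 m/s^2
= 195.57 N

195.57 N


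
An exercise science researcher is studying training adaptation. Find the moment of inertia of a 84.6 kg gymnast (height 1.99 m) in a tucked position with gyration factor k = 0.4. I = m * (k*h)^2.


Radius of gyration = 0.4 * 1.99 = 0.796 m
I = 84.6 * 0.796^2
= 84.6 * 0.633616
= 53.604 kg*m^2

53.604 kg*m^2


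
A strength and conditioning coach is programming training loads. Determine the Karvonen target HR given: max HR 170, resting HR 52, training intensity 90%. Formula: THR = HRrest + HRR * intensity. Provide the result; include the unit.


HRR = HRmax - HRrest = 170 - 52 = 118
THR = 52 + 118 * 0.9
= 158.2 bpm

158.2 bpm


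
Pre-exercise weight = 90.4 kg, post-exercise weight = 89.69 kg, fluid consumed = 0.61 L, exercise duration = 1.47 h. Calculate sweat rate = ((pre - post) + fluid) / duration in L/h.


Weight loss = 90.4 - 89.69 = 0.71 kg (approx L)
Total sweat = 0.71 + 0.61 = 1.32 L
Sweat rate = 1.32 / 1.47 = 0.898 L/h

0.898 L/h


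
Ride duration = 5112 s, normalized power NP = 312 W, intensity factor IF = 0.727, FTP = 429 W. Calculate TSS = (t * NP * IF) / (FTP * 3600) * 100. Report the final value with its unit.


Numerator = 5112 * 312 * 0.727 = 1159524.288
Denominator = 429 * 3600 = 1544400
TSS = 1159524.288 / 1544400 * 100
= 75.08

75.08 TSS


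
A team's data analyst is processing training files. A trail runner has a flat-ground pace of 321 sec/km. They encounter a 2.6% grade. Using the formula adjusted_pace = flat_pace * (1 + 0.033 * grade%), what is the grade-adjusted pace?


Grade factor = 1 + 0.033 * 2.6 = 1.0858
Adjusted = 321 * 1.0858 = 348.54 sec/km

348.54 s/km


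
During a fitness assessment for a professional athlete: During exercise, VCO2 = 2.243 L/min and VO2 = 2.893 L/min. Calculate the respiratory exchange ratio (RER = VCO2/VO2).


RER = VCO2 / VO2
= 2.243 / 2.893
= 0.7753

0.7753


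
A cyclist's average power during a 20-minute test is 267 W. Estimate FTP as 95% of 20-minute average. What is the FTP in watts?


FTP = 20-min power * 0.95
= 267 * 0.95
= 253.65 W

253.65 W


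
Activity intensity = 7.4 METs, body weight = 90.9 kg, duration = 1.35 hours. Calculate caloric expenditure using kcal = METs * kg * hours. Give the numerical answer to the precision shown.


kcal = 7.4 * 90.9 * 1.35
= 672.66 * 1.35
= 908.09 kcal

908.09 kcal


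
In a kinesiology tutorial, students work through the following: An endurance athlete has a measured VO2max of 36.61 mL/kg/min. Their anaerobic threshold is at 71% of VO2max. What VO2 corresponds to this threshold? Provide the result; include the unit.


Anaerobic threshold VO2 = VO2max * 71%
= 36.61 * 0.71
= 25.99 mL/kg/min

25.99 mL/kg/min


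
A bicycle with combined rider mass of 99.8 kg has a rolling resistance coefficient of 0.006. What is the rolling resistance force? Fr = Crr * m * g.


Fr = 0.006 * 99.8 * 9.81
= 0.5988 * 9.81
= 5.874 N

5.874 N


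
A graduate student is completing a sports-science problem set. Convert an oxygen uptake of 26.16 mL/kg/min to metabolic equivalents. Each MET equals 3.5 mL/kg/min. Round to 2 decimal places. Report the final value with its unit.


One MET = 3.5 mL/kg/min
Number of METs = 26.16 / 3.5
= 7.47 METs

7.47 METs


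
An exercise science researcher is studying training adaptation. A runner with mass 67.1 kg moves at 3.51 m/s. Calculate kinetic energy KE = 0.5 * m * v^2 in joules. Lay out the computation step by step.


v^2 = 3.51^2 = 12.3201
KE = 0.5 * 67.1 * 12.3201
= 413.34 J

413.34 J


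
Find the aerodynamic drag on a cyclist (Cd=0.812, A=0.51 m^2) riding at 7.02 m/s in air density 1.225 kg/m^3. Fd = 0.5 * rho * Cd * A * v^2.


Fd = 0.5 * 1.225 * 0.812 * 0.51 * 7.02^2
= 0.5 * 1.225 * 0.812 * 0.51 * 49.2804
= 12.5 N

12.5 N


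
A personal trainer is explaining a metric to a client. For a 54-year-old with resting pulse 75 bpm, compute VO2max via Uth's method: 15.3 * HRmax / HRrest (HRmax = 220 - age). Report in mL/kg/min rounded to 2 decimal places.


Step 1: HRmax = 220 - 54 = 166 bpm
Step 2: Ratio = 166 / 75 = 2.2133
Step 3: VO2max = 15.3 * 2.2133 = 33.86 mL/kg/min

33.86 mL/kg/min


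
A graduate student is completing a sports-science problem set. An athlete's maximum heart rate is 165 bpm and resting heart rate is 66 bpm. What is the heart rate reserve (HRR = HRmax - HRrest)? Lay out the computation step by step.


HRR = HRmax - HRrest
= 165 - 66
= 99 bpm

99 bpm


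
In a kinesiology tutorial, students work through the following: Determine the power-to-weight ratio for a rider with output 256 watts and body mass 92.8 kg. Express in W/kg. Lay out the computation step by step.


P/W = 256 / 92.8 = 2.759 W/kg

2.759 W/kg


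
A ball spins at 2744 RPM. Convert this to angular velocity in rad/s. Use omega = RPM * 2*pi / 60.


omega = 2744 * 2 * pi / 60
= 2744 * 6.28318531 / 60
= 17241.06 / 60
= 287.351 rad/s

287.351 rad/s


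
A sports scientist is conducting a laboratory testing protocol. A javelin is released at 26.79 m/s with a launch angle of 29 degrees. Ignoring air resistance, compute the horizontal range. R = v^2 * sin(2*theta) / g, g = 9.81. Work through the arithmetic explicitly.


Launch speed squared = 717.7041
sin(2 * 29 deg) = 0.848048
Range = 717.7041 * 0.848048 / 9.81
= 62.044 m

62.044 m


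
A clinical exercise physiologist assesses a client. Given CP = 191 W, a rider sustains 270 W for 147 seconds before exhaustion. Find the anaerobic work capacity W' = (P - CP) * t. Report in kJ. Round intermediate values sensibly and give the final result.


Excess power = 270 - 191 = 79 W
Work above CP = 79 * 147 = 11613 J
W' = 11.613 kJ

11.613 kJ


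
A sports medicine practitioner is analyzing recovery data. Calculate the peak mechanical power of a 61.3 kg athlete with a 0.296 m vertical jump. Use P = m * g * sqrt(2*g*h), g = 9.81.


First, sqrt(2gh) = sqrt(2 * 9.81 * 0.296)
= sqrt(5.80752) = 2.40988 m/s
Power = 61.3 * 9.81 * 2.40988 = 1449.19 W

1449.19 W


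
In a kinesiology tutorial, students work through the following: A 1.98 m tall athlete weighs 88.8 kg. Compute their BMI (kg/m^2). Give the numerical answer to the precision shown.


height^2 = 3.9204 m^2
BMI = 88.8 / 3.9204 = 22.65 kg/m^2

22.65 kg/m^2


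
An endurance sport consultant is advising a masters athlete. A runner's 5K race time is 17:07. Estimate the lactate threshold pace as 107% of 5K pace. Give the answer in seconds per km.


Total race time = 17*60 + 7 = 1027 seconds
5K pace = 1027 / 5 = 205.4 sec/km
LT pace = 205.4 * 1.07 = 219.78 sec/km

219.78 s/km


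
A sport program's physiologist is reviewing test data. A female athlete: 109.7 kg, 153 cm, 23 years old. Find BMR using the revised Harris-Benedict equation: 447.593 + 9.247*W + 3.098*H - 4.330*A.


Intercept = 447.593
Weight contribution = 9.247 * 109.7 = 1014.3959
Height contribution = 3.098 * 153 = 473.994
Age contribution = 4.33 * 23 = 99.59
BMR = 447.593 + 1014.3959 + 473.994 - 99.59
= 1836.39 kcal/day

1836.39 kcal/day


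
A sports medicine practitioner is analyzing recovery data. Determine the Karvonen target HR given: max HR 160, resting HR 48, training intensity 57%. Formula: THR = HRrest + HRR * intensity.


HRR = HRmax - HRrest = 160 - 48 = 112
THR = 48 + 112 * 0.57
= 111.84 bpm

111.84 bpm


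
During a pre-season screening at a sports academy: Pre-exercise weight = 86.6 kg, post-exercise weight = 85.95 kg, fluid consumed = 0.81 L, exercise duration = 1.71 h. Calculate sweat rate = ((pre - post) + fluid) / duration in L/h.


Weight loss = 86.6 - 85.95 = 0.65 kg (approx L)
Total sweat = 0.65 + 0.81 = 1.46 L
Sweat rate = 1.46 / 1.71 = 0.854 L/h

0.854 L/h


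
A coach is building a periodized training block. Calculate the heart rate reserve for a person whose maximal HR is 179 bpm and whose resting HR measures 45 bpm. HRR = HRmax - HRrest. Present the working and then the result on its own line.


HRmax = 179 bpm
HRrest = 45 bpm
HRR = 179 - 45 = 134 bpm

134 bpm


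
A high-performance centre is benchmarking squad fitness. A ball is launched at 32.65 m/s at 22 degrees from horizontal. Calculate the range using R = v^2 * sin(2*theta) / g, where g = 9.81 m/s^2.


sin(2 * 22) = sin(44) = 0.694658
v^2 = 32.65^2 = 1066.0225
R = 1066.0225 * 0.694658 / 9.81
= 75.486 m

75.486 m


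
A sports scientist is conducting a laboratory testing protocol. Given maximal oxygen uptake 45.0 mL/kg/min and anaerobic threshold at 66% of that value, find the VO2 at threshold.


Percentage as decimal = 0.66
VO2 at AT = 45.0 * 0.66 = 29.7 mL/kg/min

29.7 mL/kg/min


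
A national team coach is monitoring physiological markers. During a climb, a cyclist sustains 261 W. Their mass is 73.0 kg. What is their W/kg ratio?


Power-to-weight = 261 W / 73.0 kg
= 3.575 W/kg

3.575 W/kg


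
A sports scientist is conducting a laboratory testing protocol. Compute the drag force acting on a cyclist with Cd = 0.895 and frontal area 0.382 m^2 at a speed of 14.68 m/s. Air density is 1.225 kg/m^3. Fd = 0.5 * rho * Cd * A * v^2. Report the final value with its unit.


Step 1: v^2 = 215.5024
Step 2: Fd = 0.5 * 1.225 * 0.895 * 0.382 * 215.5024
= 45.128 N

45.128 N


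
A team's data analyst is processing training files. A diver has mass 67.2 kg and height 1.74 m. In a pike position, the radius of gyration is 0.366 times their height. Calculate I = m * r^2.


r = 0.366 * 1.74 = 0.63684 m
I = m * r^2 = 67.2 * 0.405565 = 27.254 kg*m^2

27.254 kg*m^2


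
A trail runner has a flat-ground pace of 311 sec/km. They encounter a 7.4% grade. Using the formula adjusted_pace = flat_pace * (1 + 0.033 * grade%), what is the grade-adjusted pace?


Grade factor = 1 + 0.033 * 7.4 = 1.2442
Adjusted = 311 * 1.2442 = 386.95 sec/km

386.95 s/km


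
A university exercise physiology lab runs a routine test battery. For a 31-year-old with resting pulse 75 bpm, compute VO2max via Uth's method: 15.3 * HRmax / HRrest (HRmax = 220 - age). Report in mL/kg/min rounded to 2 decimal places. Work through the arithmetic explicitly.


Step 1: HRmax = 220 - 31 = 189 bpm
Step 2: Ratio = 189 / 75 = 2.52
Step 3: VO2max = 15.3 * 2.52 = 38.56 mL/kg/min

38.56 mL/kg/min


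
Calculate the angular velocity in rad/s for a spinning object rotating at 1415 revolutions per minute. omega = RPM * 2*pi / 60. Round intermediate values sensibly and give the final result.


omega = RPM * 2*pi / 60
= 1415 * 6.28318531 / 60
= 148.178 rad/s

148.178 rad/s


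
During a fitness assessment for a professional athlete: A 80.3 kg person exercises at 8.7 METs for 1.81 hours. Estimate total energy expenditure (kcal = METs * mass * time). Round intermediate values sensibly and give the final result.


Energy = METs * mass(kg) * time(h)
= 8.7 * 80.3 * 1.81
= 1264.48 kcal

1264.48 kcal


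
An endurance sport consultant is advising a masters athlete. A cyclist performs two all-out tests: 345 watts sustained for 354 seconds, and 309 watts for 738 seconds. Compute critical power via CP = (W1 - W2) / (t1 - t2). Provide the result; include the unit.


W1 = P1 * t1 = 345 * 354 = 122130 J
W2 = P2 * t2 = 309 * 738 = 228042 J
CP = (122130 - 228042) / (354 - 738)
= 275.81 W

275.81 W


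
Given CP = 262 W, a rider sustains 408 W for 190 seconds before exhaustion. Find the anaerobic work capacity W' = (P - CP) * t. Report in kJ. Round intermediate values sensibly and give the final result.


Excess power = 408 - 262 = 146 W
Work above CP = 146 * 190 = 27740 J
W' = 27.74 kJ

27.74 kJ


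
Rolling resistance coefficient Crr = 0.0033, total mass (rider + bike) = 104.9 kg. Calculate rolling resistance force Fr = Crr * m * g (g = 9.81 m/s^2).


Fr = Crr * m * g
= 0.0033 * 104.9 * 9.81
= 3.396 N

3.396 N


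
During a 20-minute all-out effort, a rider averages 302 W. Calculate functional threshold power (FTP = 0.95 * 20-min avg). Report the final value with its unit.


FTP = 0.95 * 302
= 286.9 W

286.9 W


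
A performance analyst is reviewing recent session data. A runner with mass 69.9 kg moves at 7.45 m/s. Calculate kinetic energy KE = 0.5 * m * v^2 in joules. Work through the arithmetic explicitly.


v^2 = 7.45^2 = 55.5025
KE = 0.5 * 69.9 * 55.5025
= 1939.81 J

1939.81 J


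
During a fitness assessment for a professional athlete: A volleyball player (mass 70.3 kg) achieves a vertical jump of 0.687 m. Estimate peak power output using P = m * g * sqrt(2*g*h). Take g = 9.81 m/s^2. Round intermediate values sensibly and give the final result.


2 * g * h = 2 * 9.81 * 0.687 = 13.47894
sqrt(13.47894) = 3.671368 m/s
P = 70.3 * 9.81 * 3.671368 = 2531.93 W

2531.93 W


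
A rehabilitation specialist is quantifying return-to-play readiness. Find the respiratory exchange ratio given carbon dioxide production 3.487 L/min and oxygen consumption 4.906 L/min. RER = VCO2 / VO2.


VCO2 = 3.487 L/min
VO2 = 4.906 L/min
RER = 3.487 / 4.906 = 0.7108

0.7108


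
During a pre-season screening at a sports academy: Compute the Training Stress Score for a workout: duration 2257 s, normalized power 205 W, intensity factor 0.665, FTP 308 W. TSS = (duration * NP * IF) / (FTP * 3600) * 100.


Product = 2257 * 205 * 0.665 = 307685.525
Base = 308 * 3600 = 1108800
TSS = 307685.525 / 1108800 * 100 = 27.75

27.75 TSS


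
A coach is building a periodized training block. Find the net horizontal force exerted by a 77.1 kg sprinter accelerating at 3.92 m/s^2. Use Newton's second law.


Newton's second law: F = m * a
F = 77.1 * 3.92 = 302.23 N

302.23 N


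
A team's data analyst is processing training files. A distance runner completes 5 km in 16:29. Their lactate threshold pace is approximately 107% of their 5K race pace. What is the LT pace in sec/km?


Convert to seconds: 16 min 29 s = 989 s
Pace per km = 989 / 5 = 197.8 s/km
LT pace = 197.8 * 1.07 = 211.65 s/km

211.65 s/km


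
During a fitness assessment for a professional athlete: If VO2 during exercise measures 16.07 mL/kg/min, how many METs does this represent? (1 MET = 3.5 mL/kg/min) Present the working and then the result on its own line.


METs = VO2 / 3.5 = 16.07 / 3.5 = 4.59

4.59 METs


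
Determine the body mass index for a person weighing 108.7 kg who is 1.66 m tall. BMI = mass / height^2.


BMI = mass / height^2
= 108.7 / 1.66^2
= 108.7 / 2.7556
= 39.45 kg/m^2

39.45 kg/m^2


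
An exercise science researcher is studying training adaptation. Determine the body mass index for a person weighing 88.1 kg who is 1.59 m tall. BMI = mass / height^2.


BMI = mass / height^2
= 88.1 / 1.59^2
= 88.1 / 2.5281
= 34.85 kg/m^2

34.85 kg/m^2


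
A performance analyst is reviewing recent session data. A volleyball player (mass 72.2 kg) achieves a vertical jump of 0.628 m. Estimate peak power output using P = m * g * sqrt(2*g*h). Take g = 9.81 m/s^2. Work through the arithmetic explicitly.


2 * g * h = 2 * 9.81 * 0.628 = 12.32136
sqrt(12.32136) = 3.510179 m/s
P = 72.2 * 9.81 * 3.510179 = 2486.2 W

2486.2 W


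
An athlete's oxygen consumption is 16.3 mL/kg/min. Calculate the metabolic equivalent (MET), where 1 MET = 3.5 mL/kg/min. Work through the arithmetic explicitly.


MET = VO2 / 3.5
= 16.3 / 3.5
= 4.66 METs

4.66 METs


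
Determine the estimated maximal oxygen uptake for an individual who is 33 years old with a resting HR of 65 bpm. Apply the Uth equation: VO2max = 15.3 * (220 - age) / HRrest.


HRmax = 220 - 33 = 187
VO2max = 15.3 * (187 / 65)
= 15.3 * 2.8769
= 44.02 mL/kg/min

44.02 mL/kg/min


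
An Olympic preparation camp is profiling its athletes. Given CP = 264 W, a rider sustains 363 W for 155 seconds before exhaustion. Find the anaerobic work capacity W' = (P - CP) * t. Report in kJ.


Excess power = 363 - 264 = 99 W
Work above CP = 99 * 155 = 15345 J
W' = 15.345 kJ

15.345 kJ


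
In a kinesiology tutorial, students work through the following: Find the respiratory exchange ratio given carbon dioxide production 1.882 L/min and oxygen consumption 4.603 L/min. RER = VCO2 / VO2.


VCO2 = 1.882 L/min
VO2 = 4.603 L/min
RER = 1.882 / 4.603 = 0.4089

0.4089


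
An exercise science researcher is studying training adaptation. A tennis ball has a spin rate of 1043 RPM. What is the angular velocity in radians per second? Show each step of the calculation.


Convert RPM to rad/s: multiply by 2*pi and divide by 60
omega = 1043 * 2 * pi / 60
= 109.223 rad/s

109.223 rad/s


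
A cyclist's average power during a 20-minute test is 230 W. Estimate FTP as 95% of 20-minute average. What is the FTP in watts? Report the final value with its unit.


FTP = 20-min power * 0.95
= 230 * 0.95
= 218.5 W

218.5 W


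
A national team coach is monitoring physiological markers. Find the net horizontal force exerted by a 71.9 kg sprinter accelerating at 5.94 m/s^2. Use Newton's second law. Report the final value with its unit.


Newton's second law: F = m * a
F = 71.9 * 5.94 = 427.09 N

427.09 N


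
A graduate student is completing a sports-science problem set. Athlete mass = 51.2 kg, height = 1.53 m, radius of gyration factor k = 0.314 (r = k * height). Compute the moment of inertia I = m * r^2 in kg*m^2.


r = k * height = 0.314 * 1.53 = 0.48042 m
r^2 = 0.48042^2 = 0.230803
I = 51.2 * 0.230803 = 11.817 kg*m^2

11.817 kg*m^2


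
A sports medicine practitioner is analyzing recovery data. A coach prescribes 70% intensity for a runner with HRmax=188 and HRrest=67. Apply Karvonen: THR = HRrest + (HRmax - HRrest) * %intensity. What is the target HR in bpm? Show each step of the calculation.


Heart rate reserve = 188 - 67 = 121
Intensity fraction = 70 / 100 = 0.7
THR = 67 + 121 * 0.7 = 151.7 bpm

151.7 bpm


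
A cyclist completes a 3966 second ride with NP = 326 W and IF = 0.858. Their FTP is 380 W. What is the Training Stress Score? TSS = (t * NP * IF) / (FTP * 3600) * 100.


t * NP * IF = 3966 * 326 * 0.858 = 1109321.928
FTP * 3600 = 1368000
TSS = (1109321.928 / 1368000) * 100 = 81.09

81.09 TSS


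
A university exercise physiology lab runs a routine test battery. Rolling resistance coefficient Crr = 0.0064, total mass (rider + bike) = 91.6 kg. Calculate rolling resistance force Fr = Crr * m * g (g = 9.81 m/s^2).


Fr = Crr * m * g
= 0.0064 * 91.6 * 9.81
= 5.751 N

5.751 N


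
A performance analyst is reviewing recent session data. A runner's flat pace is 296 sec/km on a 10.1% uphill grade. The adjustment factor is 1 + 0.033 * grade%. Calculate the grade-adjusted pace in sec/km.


Factor = 1 + 0.033 * 10.1 = 1.3333
Adjusted pace = 296 * 1.3333
= 394.66 sec/km

394.66 s/km


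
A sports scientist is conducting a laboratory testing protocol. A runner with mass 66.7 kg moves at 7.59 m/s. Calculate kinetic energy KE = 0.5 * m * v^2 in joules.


v^2 = 7.59^2 = 57.6081
KE = 0.5 * 66.7 * 57.6081
= 1921.23 J

1921.23 J


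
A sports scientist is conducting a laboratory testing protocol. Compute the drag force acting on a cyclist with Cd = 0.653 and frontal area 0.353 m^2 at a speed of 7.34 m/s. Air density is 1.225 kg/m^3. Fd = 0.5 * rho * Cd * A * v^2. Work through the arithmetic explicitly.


Step 1: v^2 = 53.8756
Step 2: Fd = 0.5 * 1.225 * 0.653 * 0.353 * 53.8756
= 7.607 N

7.607 N


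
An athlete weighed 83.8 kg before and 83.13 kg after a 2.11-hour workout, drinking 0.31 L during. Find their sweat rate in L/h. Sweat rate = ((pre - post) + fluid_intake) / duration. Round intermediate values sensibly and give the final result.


Body mass change = 0.67 kg
Total sweat loss = 0.67 + 0.31 = 0.98 L
Rate = 0.98 / 2.11 = 0.464 L/h

0.464 L/h


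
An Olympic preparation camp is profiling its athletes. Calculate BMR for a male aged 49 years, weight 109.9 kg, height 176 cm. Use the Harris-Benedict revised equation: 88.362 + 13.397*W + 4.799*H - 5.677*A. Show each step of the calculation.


Substituting values:
W term = 13.397 * 109.9 = 1472.3303
H term = 4.799 * 176 = 844.624
A term = 5.677 * 49 = 278.173
BMR = 2127.14 kcal/day

2127.14 kcal/day


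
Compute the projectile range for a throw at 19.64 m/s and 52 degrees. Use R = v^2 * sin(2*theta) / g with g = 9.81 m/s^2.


Two times the angle = 104 degrees
sin(104) = 0.970296
R = 385.7296 * 0.970296 / 9.81 = 38.152 m

38.152 m


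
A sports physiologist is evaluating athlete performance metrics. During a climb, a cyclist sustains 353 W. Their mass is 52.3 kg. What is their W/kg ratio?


Power-to-weight = 353 W / 52.3 kg
= 6.75 W/kg

6.75 W/kg


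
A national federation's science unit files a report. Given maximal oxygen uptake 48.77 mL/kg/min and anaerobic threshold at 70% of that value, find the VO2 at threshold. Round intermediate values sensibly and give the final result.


Percentage as decimal = 0.7
VO2 at AT = 48.77 * 0.7 = 34.14 mL/kg/min

34.14 mL/kg/min
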